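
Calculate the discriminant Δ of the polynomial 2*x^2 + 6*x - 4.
Δ = 68

For a quadratic a x^2 + b x + c the discriminant is Δ = b^2 - 4ac = (6)^2 - 4*(2)*(-4) = 36 - (-32) = 68.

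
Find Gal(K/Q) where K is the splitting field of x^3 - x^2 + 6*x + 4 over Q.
Gal(K/Q) = S_3 (symmetric group of order 6)

Compute the discriminant of x^3 + (-1)*x^2 + (6)*x + (4): Δ = -1676. Since Δ is not a rational square, the Galois group is not contained in A_3; it must be the full S_3 (irreducibility of the cubic rules out anything smaller).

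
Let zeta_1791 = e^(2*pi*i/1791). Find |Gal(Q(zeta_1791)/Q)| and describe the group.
|Gal(Q(zeta_1791)/Q)| = phi(1791) = 1188; group ≅ (Z/1791Z)^* ≅ Z/6Z × Z/198Z

The n-th cyclotomic polynomial Φ_1791(x) is the minimal polynomial of zeta_1791 over Q and has degree phi(1791) = 1188. So Q(zeta_1791) is a degree-1188 Galois extension with Galois group (Z/1791Z)^*. By CRT, (Z/1791Z)^* ≅ (Z/9Z)^* × (Z/199Z)^*. Each prime-power unit group is (Z/9Z)^* ≅ Z/6Z; (Z/199Z)^* ≅ Z/198Z. Hence Gal(Q(zeta_1791)/Q) ≅ Z/6Z × Z/198Z.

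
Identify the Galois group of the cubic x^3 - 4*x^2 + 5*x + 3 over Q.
Gal(K/Q) = S_3 (symmetric group of order 6)

Compute the discriminant of x^3 + (-4)*x^2 + (5)*x + (3): Δ = -655. Since Δ is not a rational square, the Galois group is not contained in A_3; it must be the full S_3 (irreducibility of the cubic rules out anything smaller).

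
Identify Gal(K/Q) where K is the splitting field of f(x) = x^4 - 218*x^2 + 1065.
Gal(K/Q) = V_4 (Klein four-group, Z/2Z × Z/2Z)

f factors as (x^2 - 213)(x^2 - 5), so the splitting field is K = Q(sqrt(213), sqrt(5)). The elements 213, 5, 1065 are all non-squares in Q, so sqrt(213) and sqrt(5) generate independent quadratic extensions. Thus [K:Q] = 4 and Gal(K/Q) is generated by the two order-2 automorphisms sqrt(213) ↦ -sqrt(213) and sqrt(5) ↦ -sqrt(5), giving V_4.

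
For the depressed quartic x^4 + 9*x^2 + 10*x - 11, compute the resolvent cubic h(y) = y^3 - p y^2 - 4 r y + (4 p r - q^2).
h(y) = y^3 - 9*y^2 + 44*y - 496

Identify coefficients: p = 9, q = 10, r = -11.
Plug into h(y) = y^3 - p y^2 - 4 r y + (4 p r - q^2):
  h(y) = y^3 - (9) y^2 - 4*(-11) y + (4*(9)*(-11) - (10)^2)
       = y^3 + (-9) y^2 + (44) y + (-496).
Simplifying: h(y) = y^3 - 9*y^2 + 44*y - 496.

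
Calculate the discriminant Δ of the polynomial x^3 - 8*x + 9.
Δ = -139

For a depressed cubic x^3 + p x + q the discriminant is Δ = -4 p^3 - 27 q^2 = -4*(-8)^3 - 27*(9)^2 = 2048 - 2187 = -139.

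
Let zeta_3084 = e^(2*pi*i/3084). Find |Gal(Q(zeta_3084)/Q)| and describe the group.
|Gal(Q(zeta_3084)/Q)| = phi(3084) = 1024; group ≅ (Z/3084Z)^* ≅ Z/2Z × Z/2Z × Z/256Z

The n-th cyclotomic polynomial Φ_3084(x) is the minimal polynomial of zeta_3084 over Q and has degree phi(3084) = 1024. So Q(zeta_3084) is a degree-1024 Galois extension with Galois group (Z/3084Z)^*. By CRT, (Z/3084Z)^* ≅ (Z/4Z)^* × (Z/3Z)^* × (Z/257Z)^*. Each prime-power unit group is (Z/4Z)^* ≅ Z/2Z; (Z/3Z)^* ≅ Z/2Z; (Z/257Z)^* ≅ Z/256Z. Hence Gal(Q(zeta_3084)/Q) ≅ Z/2Z × Z/2Z × Z/256Z.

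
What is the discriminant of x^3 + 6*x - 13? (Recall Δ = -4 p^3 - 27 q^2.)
Δ = -5427

For a depressed cubic x^3 + p x + q the discriminant is Δ = -4 p^3 - 27 q^2 = -4*(6)^3 - 27*(-13)^2 = -864 - 4563 = -5427.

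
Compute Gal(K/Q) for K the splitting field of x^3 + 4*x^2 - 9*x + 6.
Gal(K/Q) = S_3 (symmetric group of order 6)

Compute the discriminant of x^3 + (4)*x^2 + (-9)*x + (6): Δ = -2184. Since Δ is not a rational square, the Galois group is not contained in A_3; it must be the full S_3 (irreducibility of the cubic rules out anything smaller).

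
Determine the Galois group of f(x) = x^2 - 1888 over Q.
Gal(K/Q) = Z/2Z (cyclic of order 2)

x^2 - 1888 is irreducible over Q since 1888 is not a rational square. The splitting field Q(sqrt(1888)) has degree 2 over Q, and its unique nontrivial automorphism is sqrt(1888) ↦ -sqrt(1888). Hence Gal(Q(sqrt(1888))/Q) = Z/2Z.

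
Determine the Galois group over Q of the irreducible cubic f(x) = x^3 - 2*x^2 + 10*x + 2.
Gal(K/Q) = S_3 (symmetric group of order 6)

Compute the discriminant of x^3 + (-2)*x^2 + (10)*x + (2): Δ = -4364. Since Δ is not a rational square, the Galois group is not contained in A_3; it must be the full S_3 (irreducibility of the cubic rules out anything smaller).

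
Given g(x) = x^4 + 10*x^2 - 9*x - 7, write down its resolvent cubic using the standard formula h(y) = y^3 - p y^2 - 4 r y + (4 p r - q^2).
h(y) = y^3 - 10*y^2 + 28*y - 361

Identify coefficients: p = 10, q = -9, r = -7.
Plug into h(y) = y^3 - p y^2 - 4 r y + (4 p r - q^2):
  h(y) = y^3 - (10) y^2 - 4*(-7) y + (4*(10)*(-7) - (-9)^2)
       = y^3 + (-10) y^2 + (28) y + (-361).
Simplifying: h(y) = y^3 - 10*y^2 + 28*y - 361.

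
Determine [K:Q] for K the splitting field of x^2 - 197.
[K:Q] = 2

The polynomial x^2 - 197 is irreducible over Q since 197 is not a perfect square. Its splitting field is Q(sqrt(197)), which has degree 2 over Q.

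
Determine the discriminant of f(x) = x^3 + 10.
Δ = -2700

For a depressed cubic x^3 + p x + q the discriminant is Δ = -4 p^3 - 27 q^2 = -4*(0)^3 - 27*(10)^2 = 0 - 2700 = -2700.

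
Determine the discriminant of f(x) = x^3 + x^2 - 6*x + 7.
Δ = -1207

For x^3 + a x^2 + b x + c the discriminant is Δ = 18 a b c - 4 a^3 c + a^2 b^2 - 4 b^3 - 27 c^2.
Plug a = 1, b = -6, c = 7:
  18*(1)*(-6)*(7) - 4*(1)^3*(7) + (1)^2*(-6)^2 - 4*(-6)^3 - 27*(7)^2
  = -756 + (-28) + 36 + (864) + (-1323)
  = -1207.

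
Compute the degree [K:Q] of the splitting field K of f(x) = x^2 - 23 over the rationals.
[K:Q] = 2

The polynomial x^2 - 23 is irreducible over Q since 23 is not a perfect square. Its splitting field is Q(sqrt(23)), which has degree 2 over Q.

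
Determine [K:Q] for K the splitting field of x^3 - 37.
[K:Q] = 6

x^3 - 37 has one real root r = 37^(1/3) and two complex roots r*zeta_3, r*zeta_3^2 where zeta_3 = e^(2*pi*i/3). The splitting field is Q(r, zeta_3). [Q(r):Q] = 3 and [Q(zeta_3):Q] = 2 with gcd = 1, so [Q(r, zeta_3):Q] = 3 * 2 = 6.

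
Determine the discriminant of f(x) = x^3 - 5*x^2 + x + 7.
Δ = 1568

For x^3 + a x^2 + b x + c the discriminant is Δ = 18 a b c - 4 a^3 c + a^2 b^2 - 4 b^3 - 27 c^2.
Plug a = -5, b = 1, c = 7:
  18*(-5)*(1)*(7) - 4*(-5)^3*(7) + (-5)^2*(1)^2 - 4*(1)^3 - 27*(7)^2
  = -630 + (3500) + 25 + (-4) + (-1323)
  = 1568.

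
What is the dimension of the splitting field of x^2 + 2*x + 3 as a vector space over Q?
[K:Q] = 2

The discriminant of x^2 + (2)*x + (3) is b^2 - 4c = 4 - (12) = -8. Since -8 is not a perfect square in Q, the polynomial is irreducible over Q. Its two roots generate a degree-2 extension, so [K:Q] = 2.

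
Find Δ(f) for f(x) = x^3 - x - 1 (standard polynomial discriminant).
Δ = -23

For a depressed cubic x^3 + p x + q the discriminant is Δ = -4 p^3 - 27 q^2 = -4*(-1)^3 - 27*(-1)^2 = 4 - 27 = -23.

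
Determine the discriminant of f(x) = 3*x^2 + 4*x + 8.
Δ = -80

For a quadratic a x^2 + b x + c the discriminant is Δ = b^2 - 4ac = (4)^2 - 4*(3)*(8) = 16 - (96) = -80.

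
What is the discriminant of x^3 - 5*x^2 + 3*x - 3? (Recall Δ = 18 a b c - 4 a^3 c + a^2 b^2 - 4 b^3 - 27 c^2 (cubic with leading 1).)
Δ = -816

For x^3 + a x^2 + b x + c the discriminant is Δ = 18 a b c - 4 a^3 c + a^2 b^2 - 4 b^3 - 27 c^2.
Plug a = -5, b = 3, c = -3:
  18*(-5)*(3)*(-3) - 4*(-5)^3*(-3) + (-5)^2*(3)^2 - 4*(3)^3 - 27*(-3)^2
  = 810 + (-1500) + 225 + (-108) + (-243)
  = -816.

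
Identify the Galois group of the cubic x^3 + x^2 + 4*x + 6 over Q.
Gal(K/Q) = S_3 (symmetric group of order 6)

Compute the discriminant of x^3 + (1)*x^2 + (4)*x + (6): Δ = -804. Since Δ is not a rational square, the Galois group is not contained in A_3; it must be the full S_3 (irreducibility of the cubic rules out anything smaller).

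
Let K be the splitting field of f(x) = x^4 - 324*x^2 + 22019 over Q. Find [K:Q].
[K:Q] = 4

f factors as (x^2 - 97)(x^2 - 227); the splitting field is K = Q(sqrt(97), sqrt(227)). Since 97, 227, and 22019 are all non-squares in Q, the three subfields Q(sqrt(97)), Q(sqrt(227)), Q(sqrt(22019)) are distinct degree-2 extensions, so [K:Q] = 4 (Klein four Galois group).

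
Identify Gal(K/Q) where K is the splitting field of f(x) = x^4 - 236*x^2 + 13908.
Gal(K/Q) = V_4 (Klein four-group, Z/2Z × Z/2Z)

f factors as (x^2 - 122)(x^2 - 114), so the splitting field is K = Q(sqrt(122), sqrt(114)). The elements 122, 114, 13908 are all non-squares in Q, so sqrt(122) and sqrt(114) generate independent quadratic extensions. Thus [K:Q] = 4 and Gal(K/Q) is generated by the two order-2 automorphisms sqrt(122) ↦ -sqrt(122) and sqrt(114) ↦ -sqrt(114), giving V_4.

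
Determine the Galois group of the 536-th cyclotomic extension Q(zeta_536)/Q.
|Gal(Q(zeta_536)/Q)| = phi(536) = 264; group ≅ (Z/536Z)^* ≅ Z/2Z × Z/2Z × Z/66Z

The n-th cyclotomic polynomial Φ_536(x) is the minimal polynomial of zeta_536 over Q and has degree phi(536) = 264. So Q(zeta_536) is a degree-264 Galois extension with Galois group (Z/536Z)^*. By CRT, (Z/536Z)^* ≅ (Z/8Z)^* × (Z/67Z)^*. Each prime-power unit group is (Z/8Z)^* ≅ Z/2Z × Z/2Z; (Z/67Z)^* ≅ Z/66Z. Hence Gal(Q(zeta_536)/Q) ≅ Z/2Z × Z/2Z × Z/66Z.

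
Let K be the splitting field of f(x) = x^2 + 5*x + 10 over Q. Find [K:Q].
[K:Q] = 2

The discriminant of x^2 + (5)*x + (10) is b^2 - 4c = 25 - (40) = -15. Since -15 is not a perfect square in Q, the polynomial is irreducible over Q. Its two roots generate a degree-2 extension, so [K:Q] = 2.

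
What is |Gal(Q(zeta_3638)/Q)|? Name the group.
|Gal(Q(zeta_3638)/Q)| = phi(3638) = 1696; group ≅ (Z/3638Z)^* ≅ Z/16Z × Z/106Z

The n-th cyclotomic polynomial Φ_3638(x) is the minimal polynomial of zeta_3638 over Q and has degree phi(3638) = 1696. So Q(zeta_3638) is a degree-1696 Galois extension with Galois group (Z/3638Z)^*. By CRT, (Z/3638Z)^* ≅ (Z/2Z)^* × (Z/17Z)^* × (Z/107Z)^*. Each prime-power unit group is (Z/2Z)^* ≅ trivial group (order 1); (Z/17Z)^* ≅ Z/16Z; (Z/107Z)^* ≅ Z/106Z. Hence Gal(Q(zeta_3638)/Q) ≅ Z/16Z × Z/106Z.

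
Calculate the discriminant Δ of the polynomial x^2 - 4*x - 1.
Δ = 20

For a quadratic a x^2 + b x + c the discriminant is Δ = b^2 - 4ac = (-4)^2 - 4*(1)*(-1) = 16 - (-4) = 20.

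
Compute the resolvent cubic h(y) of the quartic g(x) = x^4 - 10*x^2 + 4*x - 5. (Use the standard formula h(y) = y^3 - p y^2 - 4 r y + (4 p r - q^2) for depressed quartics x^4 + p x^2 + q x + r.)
h(y) = y^3 + 10*y^2 + 20*y + 184

Identify coefficients: p = -10, q = 4, r = -5.
Plug into h(y) = y^3 - p y^2 - 4 r y + (4 p r - q^2):
  h(y) = y^3 - (-10) y^2 - 4*(-5) y + (4*(-10)*(-5) - (4)^2)
       = y^3 + (10) y^2 + (20) y + (184).
Simplifying: h(y) = y^3 + 10*y^2 + 20*y + 184.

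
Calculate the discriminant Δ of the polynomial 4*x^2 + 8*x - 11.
Δ = 240

For a quadratic a x^2 + b x + c the discriminant is Δ = b^2 - 4ac = (8)^2 - 4*(4)*(-11) = 64 - (-176) = 240.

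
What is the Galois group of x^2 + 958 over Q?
Gal(K/Q) = Z/2Z (cyclic of order 2)

x^2 + 958 is irreducible over Q since -958 is not a rational square. The splitting field Q(sqrt(-958)) has degree 2 over Q, and its unique nontrivial automorphism is sqrt(-958) ↦ -sqrt(-958). Hence Gal(Q(sqrt(-958))/Q) = Z/2Z.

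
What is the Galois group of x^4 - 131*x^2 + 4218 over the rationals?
Gal(K/Q) = V_4 (Klein four-group, Z/2Z × Z/2Z)

f factors as (x^2 - 74)(x^2 - 57), so the splitting field is K = Q(sqrt(74), sqrt(57)). The elements 74, 57, 4218 are all non-squares in Q, so sqrt(74) and sqrt(57) generate independent quadratic extensions. Thus [K:Q] = 4 and Gal(K/Q) is generated by the two order-2 automorphisms sqrt(74) ↦ -sqrt(74) and sqrt(57) ↦ -sqrt(57), giving V_4.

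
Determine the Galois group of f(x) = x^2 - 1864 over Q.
Gal(K/Q) = Z/2Z (cyclic of order 2)

x^2 - 1864 is irreducible over Q since 1864 is not a rational square. The splitting field Q(sqrt(1864)) has degree 2 over Q, and its unique nontrivial automorphism is sqrt(1864) ↦ -sqrt(1864). Hence Gal(Q(sqrt(1864))/Q) = Z/2Z.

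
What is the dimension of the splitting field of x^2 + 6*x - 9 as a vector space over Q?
[K:Q] = 2

The discriminant of x^2 + (6)*x + (-9) is b^2 - 4c = 36 - (-36) = 72. Since 72 is not a perfect square in Q, the polynomial is irreducible over Q. Its two roots generate a degree-2 extension, so [K:Q] = 2.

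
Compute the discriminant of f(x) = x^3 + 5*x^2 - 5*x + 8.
Δ = -8203

For x^3 + a x^2 + b x + c the discriminant is Δ = 18 a b c - 4 a^3 c + a^2 b^2 - 4 b^3 - 27 c^2.
Plug a = 5, b = -5, c = 8:
  18*(5)*(-5)*(8) - 4*(5)^3*(8) + (5)^2*(-5)^2 - 4*(-5)^3 - 27*(8)^2
  = -3600 + (-4000) + 625 + (500) + (-1728)
  = -8203.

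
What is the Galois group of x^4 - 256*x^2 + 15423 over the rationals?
Gal(K/Q) = V_4 (Klein four-group, Z/2Z × Z/2Z)

f factors as (x^2 - 97)(x^2 - 159), so the splitting field is K = Q(sqrt(97), sqrt(159)). The elements 97, 159, 15423 are all non-squares in Q, so sqrt(97) and sqrt(159) generate independent quadratic extensions. Thus [K:Q] = 4 and Gal(K/Q) is generated by the two order-2 automorphisms sqrt(97) ↦ -sqrt(97) and sqrt(159) ↦ -sqrt(159), giving V_4.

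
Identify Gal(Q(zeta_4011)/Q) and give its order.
|Gal(Q(zeta_4011)/Q)| = phi(4011) = 2280; group ≅ (Z/4011Z)^* ≅ Z/2Z × Z/6Z × Z/190Z

The n-th cyclotomic polynomial Φ_4011(x) is the minimal polynomial of zeta_4011 over Q and has degree phi(4011) = 2280. So Q(zeta_4011) is a degree-2280 Galois extension with Galois group (Z/4011Z)^*. By CRT, (Z/4011Z)^* ≅ (Z/3Z)^* × (Z/7Z)^* × (Z/191Z)^*. Each prime-power unit group is (Z/3Z)^* ≅ Z/2Z; (Z/7Z)^* ≅ Z/6Z; (Z/191Z)^* ≅ Z/190Z. Hence Gal(Q(zeta_4011)/Q) ≅ Z/2Z × Z/6Z × Z/190Z.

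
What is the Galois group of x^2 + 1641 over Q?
Gal(K/Q) = Z/2Z (cyclic of order 2)

x^2 + 1641 is irreducible over Q since -1641 is not a rational square. The splitting field Q(sqrt(-1641)) has degree 2 over Q, and its unique nontrivial automorphism is sqrt(-1641) ↦ -sqrt(-1641). Hence Gal(Q(sqrt(-1641))/Q) = Z/2Z.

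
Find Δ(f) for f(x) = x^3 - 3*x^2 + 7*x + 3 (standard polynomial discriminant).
Δ = -1984

For x^3 + a x^2 + b x + c the discriminant is Δ = 18 a b c - 4 a^3 c + a^2 b^2 - 4 b^3 - 27 c^2.
Plug a = -3, b = 7, c = 3:
  18*(-3)*(7)*(3) - 4*(-3)^3*(3) + (-3)^2*(7)^2 - 4*(7)^3 - 27*(3)^2
  = -1134 + (324) + 441 + (-1372) + (-243)
  = -1984.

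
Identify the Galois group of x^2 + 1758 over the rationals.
Gal(K/Q) = Z/2Z (cyclic of order 2)

x^2 + 1758 is irreducible over Q since -1758 is not a rational square. The splitting field Q(sqrt(-1758)) has degree 2 over Q, and its unique nontrivial automorphism is sqrt(-1758) ↦ -sqrt(-1758). Hence Gal(Q(sqrt(-1758))/Q) = Z/2Z.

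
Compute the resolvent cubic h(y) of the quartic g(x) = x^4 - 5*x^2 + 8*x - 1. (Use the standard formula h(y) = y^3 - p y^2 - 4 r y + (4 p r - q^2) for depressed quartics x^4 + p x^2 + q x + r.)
h(y) = y^3 + 5*y^2 + 4*y - 44

Identify coefficients: p = -5, q = 8, r = -1.
Plug into h(y) = y^3 - p y^2 - 4 r y + (4 p r - q^2):
  h(y) = y^3 - (-5) y^2 - 4*(-1) y + (4*(-5)*(-1) - (8)^2)
       = y^3 + (5) y^2 + (4) y + (-44).
Simplifying: h(y) = y^3 + 5*y^2 + 4*y - 44.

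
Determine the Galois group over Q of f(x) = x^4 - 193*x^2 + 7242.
Gal(K/Q) = V_4 (Klein four-group, Z/2Z × Z/2Z)

f factors as (x^2 - 51)(x^2 - 142), so the splitting field is K = Q(sqrt(51), sqrt(142)). The elements 51, 142, 7242 are all non-squares in Q, so sqrt(51) and sqrt(142) generate independent quadratic extensions. Thus [K:Q] = 4 and Gal(K/Q) is generated by the two order-2 automorphisms sqrt(51) ↦ -sqrt(51) and sqrt(142) ↦ -sqrt(142), giving V_4.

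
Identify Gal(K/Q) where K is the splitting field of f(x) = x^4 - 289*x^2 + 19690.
Gal(K/Q) = V_4 (Klein four-group, Z/2Z × Z/2Z)

f factors as (x^2 - 179)(x^2 - 110), so the splitting field is K = Q(sqrt(179), sqrt(110)). The elements 179, 110, 19690 are all non-squares in Q, so sqrt(179) and sqrt(110) generate independent quadratic extensions. Thus [K:Q] = 4 and Gal(K/Q) is generated by the two order-2 automorphisms sqrt(179) ↦ -sqrt(179) and sqrt(110) ↦ -sqrt(110), giving V_4.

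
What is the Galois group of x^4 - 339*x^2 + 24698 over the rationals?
Gal(K/Q) = V_4 (Klein four-group, Z/2Z × Z/2Z)

f factors as (x^2 - 106)(x^2 - 233), so the splitting field is K = Q(sqrt(106), sqrt(233)). The elements 106, 233, 24698 are all non-squares in Q, so sqrt(106) and sqrt(233) generate independent quadratic extensions. Thus [K:Q] = 4 and Gal(K/Q) is generated by the two order-2 automorphisms sqrt(106) ↦ -sqrt(106) and sqrt(233) ↦ -sqrt(233), giving V_4.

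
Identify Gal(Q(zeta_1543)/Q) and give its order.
|Gal(Q(zeta_1543)/Q)| = phi(1543) = 1542; group ≅ (Z/1543Z)^* ≅ Z/1542Z

The n-th cyclotomic polynomial Φ_1543(x) is the minimal polynomial of zeta_1543 over Q and has degree phi(1543) = 1542. So Q(zeta_1543) is a degree-1542 Galois extension with Galois group (Z/1543Z)^*. (Z/1543Z)^* is cyclic since 1543 is an odd prime power (or 4). Hence Gal(Q(zeta_1543)/Q) ≅ Z/1542Z.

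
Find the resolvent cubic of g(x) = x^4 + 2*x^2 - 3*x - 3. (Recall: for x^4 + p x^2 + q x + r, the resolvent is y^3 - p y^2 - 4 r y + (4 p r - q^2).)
h(y) = y^3 - 2*y^2 + 12*y - 33

Identify coefficients: p = 2, q = -3, r = -3.
Plug into h(y) = y^3 - p y^2 - 4 r y + (4 p r - q^2):
  h(y) = y^3 - (2) y^2 - 4*(-3) y + (4*(2)*(-3) - (-3)^2)
       = y^3 + (-2) y^2 + (12) y + (-33).
Simplifying: h(y) = y^3 - 2*y^2 + 12*y - 33.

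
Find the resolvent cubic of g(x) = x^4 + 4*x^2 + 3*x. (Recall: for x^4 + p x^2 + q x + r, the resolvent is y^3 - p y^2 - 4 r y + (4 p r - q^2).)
h(y) = y^3 - 4*y^2 - 9

Identify coefficients: p = 4, q = 3, r = 0.
Plug into h(y) = y^3 - p y^2 - 4 r y + (4 p r - q^2):
  h(y) = y^3 - (4) y^2 - 4*(0) y + (4*(4)*(0) - (3)^2)
       = y^3 + (-4) y^2 + (0) y + (-9).
Simplifying: h(y) = y^3 - 4*y^2 - 9.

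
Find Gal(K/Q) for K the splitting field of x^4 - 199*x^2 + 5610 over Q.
Gal(K/Q) = V_4 (Klein four-group, Z/2Z × Z/2Z)

f factors as (x^2 - 165)(x^2 - 34), so the splitting field is K = Q(sqrt(165), sqrt(34)). The elements 165, 34, 5610 are all non-squares in Q, so sqrt(165) and sqrt(34) generate independent quadratic extensions. Thus [K:Q] = 4 and Gal(K/Q) is generated by the two order-2 automorphisms sqrt(165) ↦ -sqrt(165) and sqrt(34) ↦ -sqrt(34), giving V_4.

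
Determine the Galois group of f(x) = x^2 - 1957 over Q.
Gal(K/Q) = Z/2Z (cyclic of order 2)

x^2 - 1957 is irreducible over Q since 1957 is not a rational square. The splitting field Q(sqrt(1957)) has degree 2 over Q, and its unique nontrivial automorphism is sqrt(1957) ↦ -sqrt(1957). Hence Gal(Q(sqrt(1957))/Q) = Z/2Z.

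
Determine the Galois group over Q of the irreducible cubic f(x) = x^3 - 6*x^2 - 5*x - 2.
Gal(K/Q) = S_3 (symmetric group of order 6)

Compute the discriminant of x^3 + (-6)*x^2 + (-5)*x + (-2): Δ = -1516. Since Δ is not a rational square, the Galois group is not contained in A_3; it must be the full S_3 (irreducibility of the cubic rules out anything smaller).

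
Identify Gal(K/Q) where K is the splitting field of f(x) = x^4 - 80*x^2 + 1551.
Gal(K/Q) = V_4 (Klein four-group, Z/2Z × Z/2Z)

f factors as (x^2 - 47)(x^2 - 33), so the splitting field is K = Q(sqrt(47), sqrt(33)). The elements 47, 33, 1551 are all non-squares in Q, so sqrt(47) and sqrt(33) generate independent quadratic extensions. Thus [K:Q] = 4 and Gal(K/Q) is generated by the two order-2 automorphisms sqrt(47) ↦ -sqrt(47) and sqrt(33) ↦ -sqrt(33), giving V_4.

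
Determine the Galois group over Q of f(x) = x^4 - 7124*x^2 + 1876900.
Gal(K/Q) = Z/2Z (cyclic of order 2)

f factors as (x^2 - 274)(x^2 - 6850), so the splitting field is K = Q(sqrt(274), sqrt(6850)). The squarefree part of 274 is 274 and the squarefree part of 6850 is also 274, so sqrt(274) and sqrt(6850) are both rational multiples of sqrt(274). Hence Q(sqrt(274)) = Q(sqrt(6850)) = Q(sqrt(274)), and the splitting field collapses to a single degree-2 extension with Galois group Z/2Z.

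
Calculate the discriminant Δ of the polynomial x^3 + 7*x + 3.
Δ = -1615

For a depressed cubic x^3 + p x + q the discriminant is Δ = -4 p^3 - 27 q^2 = -4*(7)^3 - 27*(3)^2 = -1372 - 243 = -1615.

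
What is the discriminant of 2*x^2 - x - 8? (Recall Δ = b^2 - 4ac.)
Δ = 65

For a quadratic a x^2 + b x + c the discriminant is Δ = b^2 - 4ac = (-1)^2 - 4*(2)*(-8) = 1 - (-64) = 65.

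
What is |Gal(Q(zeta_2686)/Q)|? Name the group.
|Gal(Q(zeta_2686)/Q)| = phi(2686) = 1248; group ≅ (Z/2686Z)^* ≅ Z/16Z × Z/78Z

The n-th cyclotomic polynomial Φ_2686(x) is the minimal polynomial of zeta_2686 over Q and has degree phi(2686) = 1248. So Q(zeta_2686) is a degree-1248 Galois extension with Galois group (Z/2686Z)^*. By CRT, (Z/2686Z)^* ≅ (Z/2Z)^* × (Z/17Z)^* × (Z/79Z)^*. Each prime-power unit group is (Z/2Z)^* ≅ trivial group (order 1); (Z/17Z)^* ≅ Z/16Z; (Z/79Z)^* ≅ Z/78Z. Hence Gal(Q(zeta_2686)/Q) ≅ Z/16Z × Z/78Z.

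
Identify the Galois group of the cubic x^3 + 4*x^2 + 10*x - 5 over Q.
Gal(K/Q) = S_3 (symmetric group of order 6)

Compute the discriminant of x^3 + (4)*x^2 + (10)*x + (-5): Δ = -5395. Since Δ is not a rational square, the Galois group is not contained in A_3; it must be the full S_3 (irreducibility of the cubic rules out anything smaller).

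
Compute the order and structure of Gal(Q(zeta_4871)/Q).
|Gal(Q(zeta_4871)/Q)| = phi(4871) = 4870; group ≅ (Z/4871Z)^* ≅ Z/4870Z

The n-th cyclotomic polynomial Φ_4871(x) is the minimal polynomial of zeta_4871 over Q and has degree phi(4871) = 4870. So Q(zeta_4871) is a degree-4870 Galois extension with Galois group (Z/4871Z)^*. (Z/4871Z)^* is cyclic since 4871 is an odd prime power (or 4). Hence Gal(Q(zeta_4871)/Q) ≅ Z/4870Z.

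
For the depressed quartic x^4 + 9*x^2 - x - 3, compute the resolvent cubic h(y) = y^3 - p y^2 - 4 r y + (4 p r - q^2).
h(y) = y^3 - 9*y^2 + 12*y - 109

Identify coefficients: p = 9, q = -1, r = -3.
Plug into h(y) = y^3 - p y^2 - 4 r y + (4 p r - q^2):
  h(y) = y^3 - (9) y^2 - 4*(-3) y + (4*(9)*(-3) - (-1)^2)
       = y^3 + (-9) y^2 + (12) y + (-109).
Simplifying: h(y) = y^3 - 9*y^2 + 12*y - 109.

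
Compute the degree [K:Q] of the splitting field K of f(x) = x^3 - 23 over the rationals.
[K:Q] = 6

x^3 - 23 has one real root r = 23^(1/3) and two complex roots r*zeta_3, r*zeta_3^2 where zeta_3 = e^(2*pi*i/3). The splitting field is Q(r, zeta_3). [Q(r):Q] = 3 and [Q(zeta_3):Q] = 2 with gcd = 1, so [Q(r, zeta_3):Q] = 3 * 2 = 6.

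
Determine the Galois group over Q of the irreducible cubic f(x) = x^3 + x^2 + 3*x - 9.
Gal(K/Q) = S_3 (symmetric group of order 6)

Compute the discriminant of x^3 + (1)*x^2 + (3)*x + (-9): Δ = -2736. Since Δ is not a rational square, the Galois group is not contained in A_3; it must be the full S_3 (irreducibility of the cubic rules out anything smaller).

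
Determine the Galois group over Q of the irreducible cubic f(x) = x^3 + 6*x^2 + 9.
Gal(K/Q) = S_3 (symmetric group of order 6)

Compute the discriminant of x^3 + (6)*x^2 + (0)*x + (9): Δ = -9963. Since Δ is not a rational square, the Galois group is not contained in A_3; it must be the full S_3 (irreducibility of the cubic rules out anything smaller).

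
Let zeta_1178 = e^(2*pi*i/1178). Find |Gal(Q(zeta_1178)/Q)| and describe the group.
|Gal(Q(zeta_1178)/Q)| = phi(1178) = 540; group ≅ (Z/1178Z)^* ≅ Z/18Z × Z/30Z

The n-th cyclotomic polynomial Φ_1178(x) is the minimal polynomial of zeta_1178 over Q and has degree phi(1178) = 540. So Q(zeta_1178) is a degree-540 Galois extension with Galois group (Z/1178Z)^*. By CRT, (Z/1178Z)^* ≅ (Z/2Z)^* × (Z/19Z)^* × (Z/31Z)^*. Each prime-power unit group is (Z/2Z)^* ≅ trivial group (order 1); (Z/19Z)^* ≅ Z/18Z; (Z/31Z)^* ≅ Z/30Z. Hence Gal(Q(zeta_1178)/Q) ≅ Z/18Z × Z/30Z.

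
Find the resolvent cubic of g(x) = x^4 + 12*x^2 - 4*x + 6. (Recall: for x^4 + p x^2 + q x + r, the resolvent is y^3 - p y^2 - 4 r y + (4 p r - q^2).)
h(y) = y^3 - 12*y^2 - 24*y + 272

Identify coefficients: p = 12, q = -4, r = 6.
Plug into h(y) = y^3 - p y^2 - 4 r y + (4 p r - q^2):
  h(y) = y^3 - (12) y^2 - 4*(6) y + (4*(12)*(6) - (-4)^2)
       = y^3 + (-12) y^2 + (-24) y + (272).
Simplifying: h(y) = y^3 - 12*y^2 - 24*y + 272.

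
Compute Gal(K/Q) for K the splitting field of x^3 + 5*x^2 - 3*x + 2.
Gal(K/Q) = S_3 (symmetric group of order 6)

Compute the discriminant of x^3 + (5)*x^2 + (-3)*x + (2): Δ = -1315. Since Δ is not a rational square, the Galois group is not contained in A_3; it must be the full S_3 (irreducibility of the cubic rules out anything smaller).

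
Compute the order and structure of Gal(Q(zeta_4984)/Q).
|Gal(Q(zeta_4984)/Q)| = phi(4984) = 2112; group ≅ (Z/4984Z)^* ≅ Z/2Z × Z/2Z × Z/6Z × Z/88Z

The n-th cyclotomic polynomial Φ_4984(x) is the minimal polynomial of zeta_4984 over Q and has degree phi(4984) = 2112. So Q(zeta_4984) is a degree-2112 Galois extension with Galois group (Z/4984Z)^*. By CRT, (Z/4984Z)^* ≅ (Z/8Z)^* × (Z/7Z)^* × (Z/89Z)^*. Each prime-power unit group is (Z/8Z)^* ≅ Z/2Z × Z/2Z; (Z/7Z)^* ≅ Z/6Z; (Z/89Z)^* ≅ Z/88Z. Hence Gal(Q(zeta_4984)/Q) ≅ Z/2Z × Z/2Z × Z/6Z × Z/88Z.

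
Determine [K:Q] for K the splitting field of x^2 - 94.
[K:Q] = 2

The polynomial x^2 - 94 is irreducible over Q since 94 is not a perfect square. Its splitting field is Q(sqrt(94)), which has degree 2 over Q.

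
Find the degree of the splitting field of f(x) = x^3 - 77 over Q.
[K:Q] = 6

x^3 - 77 has one real root r = 77^(1/3) and two complex roots r*zeta_3, r*zeta_3^2 where zeta_3 = e^(2*pi*i/3). The splitting field is Q(r, zeta_3). [Q(r):Q] = 3 and [Q(zeta_3):Q] = 2 with gcd = 1, so [Q(r, zeta_3):Q] = 3 * 2 = 6.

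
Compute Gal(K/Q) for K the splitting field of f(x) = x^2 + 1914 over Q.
Gal(K/Q) = Z/2Z (cyclic of order 2)

x^2 + 1914 is irreducible over Q since -1914 is not a rational square. The splitting field Q(sqrt(-1914)) has degree 2 over Q, and its unique nontrivial automorphism is sqrt(-1914) ↦ -sqrt(-1914). Hence Gal(Q(sqrt(-1914))/Q) = Z/2Z.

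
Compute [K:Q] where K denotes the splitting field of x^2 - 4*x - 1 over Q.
[K:Q] = 2

The discriminant of x^2 + (-4)*x + (-1) is b^2 - 4c = 16 - (-4) = 20. Since 20 is not a perfect square in Q, the polynomial is irreducible over Q. Its two roots generate a degree-2 extension, so [K:Q] = 2.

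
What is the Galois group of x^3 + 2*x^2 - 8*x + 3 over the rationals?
Gal(K/Q) = S_3 (symmetric group of order 6)

Compute the discriminant of x^3 + (2)*x^2 + (-8)*x + (3): Δ = 1101. Since Δ is not a rational square, the Galois group is not contained in A_3; it must be the full S_3 (irreducibility of the cubic rules out anything smaller).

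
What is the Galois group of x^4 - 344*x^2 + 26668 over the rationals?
Gal(K/Q) = V_4 (Klein four-group, Z/2Z × Z/2Z)

f factors as (x^2 - 118)(x^2 - 226), so the splitting field is K = Q(sqrt(118), sqrt(226)). The elements 118, 226, 26668 are all non-squares in Q, so sqrt(118) and sqrt(226) generate independent quadratic extensions. Thus [K:Q] = 4 and Gal(K/Q) is generated by the two order-2 automorphisms sqrt(118) ↦ -sqrt(118) and sqrt(226) ↦ -sqrt(226), giving V_4.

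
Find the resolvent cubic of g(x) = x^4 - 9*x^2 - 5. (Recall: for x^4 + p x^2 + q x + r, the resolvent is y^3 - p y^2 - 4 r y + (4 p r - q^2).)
h(y) = y^3 + 9*y^2 + 20*y + 180

Identify coefficients: p = -9, q = 0, r = -5.
Plug into h(y) = y^3 - p y^2 - 4 r y + (4 p r - q^2):
  h(y) = y^3 - (-9) y^2 - 4*(-5) y + (4*(-9)*(-5) - (0)^2)
       = y^3 + (9) y^2 + (20) y + (180).
Simplifying: h(y) = y^3 + 9*y^2 + 20*y + 180.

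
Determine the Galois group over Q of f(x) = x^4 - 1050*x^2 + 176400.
Gal(K/Q) = Z/2Z (cyclic of order 2)

f factors as (x^2 - 210)(x^2 - 840), so the splitting field is K = Q(sqrt(210), sqrt(840)). The squarefree part of 210 is 210 and the squarefree part of 840 is also 210, so sqrt(210) and sqrt(840) are both rational multiples of sqrt(210). Hence Q(sqrt(210)) = Q(sqrt(840)) = Q(sqrt(210)), and the splitting field collapses to a single degree-2 extension with Galois group Z/2Z.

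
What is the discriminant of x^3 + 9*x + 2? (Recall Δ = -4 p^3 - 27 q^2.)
Δ = -3024

For a depressed cubic x^3 + p x + q the discriminant is Δ = -4 p^3 - 27 q^2 = -4*(9)^3 - 27*(2)^2 = -2916 - 108 = -3024.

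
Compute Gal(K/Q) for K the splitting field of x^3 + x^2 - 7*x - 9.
Gal(K/Q) = S_3 (symmetric group of order 6)

Compute the discriminant of x^3 + (1)*x^2 + (-7)*x + (-9): Δ = 404. Since Δ is not a rational square, the Galois group is not contained in A_3; it must be the full S_3 (irreducibility of the cubic rules out anything smaller).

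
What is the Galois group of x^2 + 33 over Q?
Gal(K/Q) = Z/2Z (cyclic of order 2)

x^2 + 33 is irreducible over Q since -33 is not a rational square. The splitting field Q(sqrt(-33)) has degree 2 over Q, and its unique nontrivial automorphism is sqrt(-33) ↦ -sqrt(-33). Hence Gal(Q(sqrt(-33))/Q) = Z/2Z.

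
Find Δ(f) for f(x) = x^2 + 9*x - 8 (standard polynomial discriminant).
Δ = 113

For a quadratic a x^2 + b x + c the discriminant is Δ = b^2 - 4ac = (9)^2 - 4*(1)*(-8) = 81 - (-32) = 113.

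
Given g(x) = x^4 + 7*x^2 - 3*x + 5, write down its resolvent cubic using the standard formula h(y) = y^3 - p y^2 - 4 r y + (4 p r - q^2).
h(y) = y^3 - 7*y^2 - 20*y + 131

Identify coefficients: p = 7, q = -3, r = 5.
Plug into h(y) = y^3 - p y^2 - 4 r y + (4 p r - q^2):
  h(y) = y^3 - (7) y^2 - 4*(5) y + (4*(7)*(5) - (-3)^2)
       = y^3 + (-7) y^2 + (-20) y + (131).
Simplifying: h(y) = y^3 - 7*y^2 - 20*y + 131.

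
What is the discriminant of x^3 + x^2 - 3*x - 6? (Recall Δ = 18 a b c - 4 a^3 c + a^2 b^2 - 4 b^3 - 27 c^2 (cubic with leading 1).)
Δ = -507

For x^3 + a x^2 + b x + c the discriminant is Δ = 18 a b c - 4 a^3 c + a^2 b^2 - 4 b^3 - 27 c^2.
Plug a = 1, b = -3, c = -6:
  18*(1)*(-3)*(-6) - 4*(1)^3*(-6) + (1)^2*(-3)^2 - 4*(-3)^3 - 27*(-6)^2
  = 324 + (24) + 9 + (108) + (-972)
  = -507.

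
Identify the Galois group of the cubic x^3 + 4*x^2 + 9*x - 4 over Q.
Gal(K/Q) = S_3 (symmetric group of order 6)

Compute the discriminant of x^3 + (4)*x^2 + (9)*x + (-4): Δ = -3620. Since Δ is not a rational square, the Galois group is not contained in A_3; it must be the full S_3 (irreducibility of the cubic rules out anything smaller).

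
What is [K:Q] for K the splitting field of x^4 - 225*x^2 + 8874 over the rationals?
[K:Q] = 4

f factors as (x^2 - 174)(x^2 - 51); the splitting field is K = Q(sqrt(174), sqrt(51)). Since 174, 51, and 8874 are all non-squares in Q, the three subfields Q(sqrt(174)), Q(sqrt(51)), Q(sqrt(8874)) are distinct degree-2 extensions, so [K:Q] = 4 (Klein four Galois group).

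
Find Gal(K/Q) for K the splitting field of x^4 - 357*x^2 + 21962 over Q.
Gal(K/Q) = V_4 (Klein four-group, Z/2Z × Z/2Z)

f factors as (x^2 - 278)(x^2 - 79), so the splitting field is K = Q(sqrt(278), sqrt(79)). The elements 278, 79, 21962 are all non-squares in Q, so sqrt(278) and sqrt(79) generate independent quadratic extensions. Thus [K:Q] = 4 and Gal(K/Q) is generated by the two order-2 automorphisms sqrt(278) ↦ -sqrt(278) and sqrt(79) ↦ -sqrt(79), giving V_4.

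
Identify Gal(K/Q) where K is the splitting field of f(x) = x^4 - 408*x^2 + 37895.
Gal(K/Q) = V_4 (Klein four-group, Z/2Z × Z/2Z)

f factors as (x^2 - 265)(x^2 - 143), so the splitting field is K = Q(sqrt(265), sqrt(143)). The elements 265, 143, 37895 are all non-squares in Q, so sqrt(265) and sqrt(143) generate independent quadratic extensions. Thus [K:Q] = 4 and Gal(K/Q) is generated by the two order-2 automorphisms sqrt(265) ↦ -sqrt(265) and sqrt(143) ↦ -sqrt(143), giving V_4.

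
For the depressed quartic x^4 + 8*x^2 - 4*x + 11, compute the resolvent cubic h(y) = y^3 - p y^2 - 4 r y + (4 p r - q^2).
h(y) = y^3 - 8*y^2 - 44*y + 336

Identify coefficients: p = 8, q = -4, r = 11.
Plug into h(y) = y^3 - p y^2 - 4 r y + (4 p r - q^2):
  h(y) = y^3 - (8) y^2 - 4*(11) y + (4*(8)*(11) - (-4)^2)
       = y^3 + (-8) y^2 + (-44) y + (336).
Simplifying: h(y) = y^3 - 8*y^2 - 44*y + 336.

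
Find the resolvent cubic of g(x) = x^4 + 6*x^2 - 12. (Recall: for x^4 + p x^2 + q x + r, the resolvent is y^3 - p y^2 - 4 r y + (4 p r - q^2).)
h(y) = y^3 - 6*y^2 + 48*y - 288

Identify coefficients: p = 6, q = 0, r = -12.
Plug into h(y) = y^3 - p y^2 - 4 r y + (4 p r - q^2):
  h(y) = y^3 - (6) y^2 - 4*(-12) y + (4*(6)*(-12) - (0)^2)
       = y^3 + (-6) y^2 + (48) y + (-288).
Simplifying: h(y) = y^3 - 6*y^2 + 48*y - 288.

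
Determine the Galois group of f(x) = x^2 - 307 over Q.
Gal(K/Q) = Z/2Z (cyclic of order 2)

x^2 - 307 is irreducible over Q since 307 is not a rational square. The splitting field Q(sqrt(307)) has degree 2 over Q, and its unique nontrivial automorphism is sqrt(307) ↦ -sqrt(307). Hence Gal(Q(sqrt(307))/Q) = Z/2Z.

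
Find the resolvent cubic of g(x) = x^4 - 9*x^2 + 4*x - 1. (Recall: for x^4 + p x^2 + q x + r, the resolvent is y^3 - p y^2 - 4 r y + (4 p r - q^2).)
h(y) = y^3 + 9*y^2 + 4*y + 20

Identify coefficients: p = -9, q = 4, r = -1.
Plug into h(y) = y^3 - p y^2 - 4 r y + (4 p r - q^2):
  h(y) = y^3 - (-9) y^2 - 4*(-1) y + (4*(-9)*(-1) - (4)^2)
       = y^3 + (9) y^2 + (4) y + (20).
Simplifying: h(y) = y^3 + 9*y^2 + 4*y + 20.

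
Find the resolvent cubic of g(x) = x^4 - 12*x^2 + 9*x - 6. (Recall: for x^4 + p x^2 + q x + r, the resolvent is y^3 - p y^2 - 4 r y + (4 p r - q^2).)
h(y) = y^3 + 12*y^2 + 24*y + 207

Identify coefficients: p = -12, q = 9, r = -6.
Plug into h(y) = y^3 - p y^2 - 4 r y + (4 p r - q^2):
  h(y) = y^3 - (-12) y^2 - 4*(-6) y + (4*(-12)*(-6) - (9)^2)
       = y^3 + (12) y^2 + (24) y + (207).
Simplifying: h(y) = y^3 + 12*y^2 + 24*y + 207.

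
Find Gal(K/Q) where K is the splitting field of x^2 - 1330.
Gal(K/Q) = Z/2Z (cyclic of order 2)

x^2 - 1330 is irreducible over Q since 1330 is not a rational square. The splitting field Q(sqrt(1330)) has degree 2 over Q, and its unique nontrivial automorphism is sqrt(1330) ↦ -sqrt(1330). Hence Gal(Q(sqrt(1330))/Q) = Z/2Z.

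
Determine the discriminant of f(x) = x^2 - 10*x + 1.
Δ = 96

For a quadratic a x^2 + b x + c the discriminant is Δ = b^2 - 4ac = (-10)^2 - 4*(1)*(1) = 100 - (4) = 96.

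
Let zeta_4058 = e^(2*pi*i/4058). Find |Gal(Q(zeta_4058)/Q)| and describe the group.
|Gal(Q(zeta_4058)/Q)| = phi(4058) = 2028; group ≅ (Z/4058Z)^* ≅ Z/2028Z

The n-th cyclotomic polynomial Φ_4058(x) is the minimal polynomial of zeta_4058 over Q and has degree phi(4058) = 2028. So Q(zeta_4058) is a degree-2028 Galois extension with Galois group (Z/4058Z)^*. By CRT, (Z/4058Z)^* ≅ (Z/2Z)^* × (Z/2029Z)^*. Each prime-power unit group is (Z/2Z)^* ≅ trivial group (order 1); (Z/2029Z)^* ≅ Z/2028Z. Hence Gal(Q(zeta_4058)/Q) ≅ Z/2028Z.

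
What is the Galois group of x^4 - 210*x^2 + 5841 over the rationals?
Gal(K/Q) = V_4 (Klein four-group, Z/2Z × Z/2Z)

f factors as (x^2 - 177)(x^2 - 33), so the splitting field is K = Q(sqrt(177), sqrt(33)). The elements 177, 33, 5841 are all non-squares in Q, so sqrt(177) and sqrt(33) generate independent quadratic extensions. Thus [K:Q] = 4 and Gal(K/Q) is generated by the two order-2 automorphisms sqrt(177) ↦ -sqrt(177) and sqrt(33) ↦ -sqrt(33), giving V_4.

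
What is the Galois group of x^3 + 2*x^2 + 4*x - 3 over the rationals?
Gal(K/Q) = S_3 (symmetric group of order 6)

Compute the discriminant of x^3 + (2)*x^2 + (4)*x + (-3): Δ = -771. Since Δ is not a rational square, the Galois group is not contained in A_3; it must be the full S_3 (irreducibility of the cubic rules out anything smaller).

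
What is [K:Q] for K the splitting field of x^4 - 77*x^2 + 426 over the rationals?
[K:Q] = 4

f factors as (x^2 - 71)(x^2 - 6); the splitting field is K = Q(sqrt(71), sqrt(6)). Since 71, 6, and 426 are all non-squares in Q, the three subfields Q(sqrt(71)), Q(sqrt(6)), Q(sqrt(426)) are distinct degree-2 extensions, so [K:Q] = 4 (Klein four Galois group).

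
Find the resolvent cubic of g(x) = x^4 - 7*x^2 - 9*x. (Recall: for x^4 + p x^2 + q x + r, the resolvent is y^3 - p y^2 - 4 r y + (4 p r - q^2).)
h(y) = y^3 + 7*y^2 - 81

Identify coefficients: p = -7, q = -9, r = 0.
Plug into h(y) = y^3 - p y^2 - 4 r y + (4 p r - q^2):
  h(y) = y^3 - (-7) y^2 - 4*(0) y + (4*(-7)*(0) - (-9)^2)
       = y^3 + (7) y^2 + (0) y + (-81).
Simplifying: h(y) = y^3 + 7*y^2 - 81.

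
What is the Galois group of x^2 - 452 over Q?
Gal(K/Q) = Z/2Z (cyclic of order 2)

x^2 - 452 is irreducible over Q since 452 is not a rational square. The splitting field Q(sqrt(452)) has degree 2 over Q, and its unique nontrivial automorphism is sqrt(452) ↦ -sqrt(452). Hence Gal(Q(sqrt(452))/Q) = Z/2Z.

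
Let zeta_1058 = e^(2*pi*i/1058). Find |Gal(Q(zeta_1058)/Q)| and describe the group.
|Gal(Q(zeta_1058)/Q)| = phi(1058) = 506; group ≅ (Z/1058Z)^* ≅ Z/506Z

The n-th cyclotomic polynomial Φ_1058(x) is the minimal polynomial of zeta_1058 over Q and has degree phi(1058) = 506. So Q(zeta_1058) is a degree-506 Galois extension with Galois group (Z/1058Z)^*. By CRT, (Z/1058Z)^* ≅ (Z/2Z)^* × (Z/529Z)^*. Each prime-power unit group is (Z/2Z)^* ≅ trivial group (order 1); (Z/529Z)^* ≅ Z/506Z. Hence Gal(Q(zeta_1058)/Q) ≅ Z/506Z.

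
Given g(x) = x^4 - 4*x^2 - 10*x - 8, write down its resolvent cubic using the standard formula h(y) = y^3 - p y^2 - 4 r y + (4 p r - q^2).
h(y) = y^3 + 4*y^2 + 32*y + 28

Identify coefficients: p = -4, q = -10, r = -8.
Plug into h(y) = y^3 - p y^2 - 4 r y + (4 p r - q^2):
  h(y) = y^3 - (-4) y^2 - 4*(-8) y + (4*(-4)*(-8) - (-10)^2)
       = y^3 + (4) y^2 + (32) y + (28).
Simplifying: h(y) = y^3 + 4*y^2 + 32*y + 28.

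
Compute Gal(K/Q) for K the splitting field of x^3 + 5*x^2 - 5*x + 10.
Gal(K/Q) = S_3 (symmetric group of order 6)

Compute the discriminant of x^3 + (5)*x^2 + (-5)*x + (10): Δ = -11075. Since Δ is not a rational square, the Galois group is not contained in A_3; it must be the full S_3 (irreducibility of the cubic rules out anything smaller).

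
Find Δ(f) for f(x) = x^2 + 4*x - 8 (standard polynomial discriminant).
Δ = 48

For a quadratic a x^2 + b x + c the discriminant is Δ = b^2 - 4ac = (4)^2 - 4*(1)*(-8) = 16 - (-32) = 48.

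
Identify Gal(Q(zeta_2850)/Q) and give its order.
|Gal(Q(zeta_2850)/Q)| = phi(2850) = 720; group ≅ (Z/2850Z)^* ≅ Z/2Z × Z/18Z × Z/20Z

The n-th cyclotomic polynomial Φ_2850(x) is the minimal polynomial of zeta_2850 over Q and has degree phi(2850) = 720. So Q(zeta_2850) is a degree-720 Galois extension with Galois group (Z/2850Z)^*. By CRT, (Z/2850Z)^* ≅ (Z/2Z)^* × (Z/3Z)^* × (Z/25Z)^* × (Z/19Z)^*. Each prime-power unit group is (Z/2Z)^* ≅ trivial group (order 1); (Z/3Z)^* ≅ Z/2Z; (Z/25Z)^* ≅ Z/20Z; (Z/19Z)^* ≅ Z/18Z. Hence Gal(Q(zeta_2850)/Q) ≅ Z/2Z × Z/18Z × Z/20Z.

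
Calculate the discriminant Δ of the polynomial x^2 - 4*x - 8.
Δ = 48

For a quadratic a x^2 + b x + c the discriminant is Δ = b^2 - 4ac = (-4)^2 - 4*(1)*(-8) = 16 - (-32) = 48.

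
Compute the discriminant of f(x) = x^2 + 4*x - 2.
Δ = 24

For a quadratic a x^2 + b x + c the discriminant is Δ = b^2 - 4ac = (4)^2 - 4*(1)*(-2) = 16 - (-8) = 24.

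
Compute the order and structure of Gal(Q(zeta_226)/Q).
|Gal(Q(zeta_226)/Q)| = phi(226) = 112; group ≅ (Z/226Z)^* ≅ Z/112Z

The n-th cyclotomic polynomial Φ_226(x) is the minimal polynomial of zeta_226 over Q and has degree phi(226) = 112. So Q(zeta_226) is a degree-112 Galois extension with Galois group (Z/226Z)^*. By CRT, (Z/226Z)^* ≅ (Z/2Z)^* × (Z/113Z)^*. Each prime-power unit group is (Z/2Z)^* ≅ trivial group (order 1); (Z/113Z)^* ≅ Z/112Z. Hence Gal(Q(zeta_226)/Q) ≅ Z/112Z.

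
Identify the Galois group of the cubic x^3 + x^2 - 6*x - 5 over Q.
Gal(K/Q) = S_3 (symmetric group of order 6)

Compute the discriminant of x^3 + (1)*x^2 + (-6)*x + (-5): Δ = 785. Since Δ is not a rational square, the Galois group is not contained in A_3; it must be the full S_3 (irreducibility of the cubic rules out anything smaller).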